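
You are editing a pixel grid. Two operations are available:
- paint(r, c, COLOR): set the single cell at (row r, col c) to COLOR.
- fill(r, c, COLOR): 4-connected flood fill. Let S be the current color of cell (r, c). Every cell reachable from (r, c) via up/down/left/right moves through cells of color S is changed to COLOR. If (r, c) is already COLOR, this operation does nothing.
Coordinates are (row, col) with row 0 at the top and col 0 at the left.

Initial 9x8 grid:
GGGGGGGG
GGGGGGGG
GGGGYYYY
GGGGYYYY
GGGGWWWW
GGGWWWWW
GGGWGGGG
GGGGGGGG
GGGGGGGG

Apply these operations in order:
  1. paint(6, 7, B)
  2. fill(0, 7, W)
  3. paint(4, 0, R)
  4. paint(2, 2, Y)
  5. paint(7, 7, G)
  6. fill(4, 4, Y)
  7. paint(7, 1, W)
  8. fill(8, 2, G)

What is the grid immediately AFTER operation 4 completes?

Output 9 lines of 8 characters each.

Answer: WWWWWWWW
WWWWWWWW
WWYWYYYY
WWWWYYYY
RWWWWWWW
WWWWWWWW
WWWWWWWB
WWWWWWWW
WWWWWWWW

Derivation:
After op 1 paint(6,7,B):
GGGGGGGG
GGGGGGGG
GGGGYYYY
GGGGYYYY
GGGGWWWW
GGGWWWWW
GGGWGGGB
GGGGGGGG
GGGGGGGG
After op 2 fill(0,7,W) [53 cells changed]:
WWWWWWWW
WWWWWWWW
WWWWYYYY
WWWWYYYY
WWWWWWWW
WWWWWWWW
WWWWWWWB
WWWWWWWW
WWWWWWWW
After op 3 paint(4,0,R):
WWWWWWWW
WWWWWWWW
WWWWYYYY
WWWWYYYY
RWWWWWWW
WWWWWWWW
WWWWWWWB
WWWWWWWW
WWWWWWWW
After op 4 paint(2,2,Y):
WWWWWWWW
WWWWWWWW
WWYWYYYY
WWWWYYYY
RWWWWWWW
WWWWWWWW
WWWWWWWB
WWWWWWWW
WWWWWWWW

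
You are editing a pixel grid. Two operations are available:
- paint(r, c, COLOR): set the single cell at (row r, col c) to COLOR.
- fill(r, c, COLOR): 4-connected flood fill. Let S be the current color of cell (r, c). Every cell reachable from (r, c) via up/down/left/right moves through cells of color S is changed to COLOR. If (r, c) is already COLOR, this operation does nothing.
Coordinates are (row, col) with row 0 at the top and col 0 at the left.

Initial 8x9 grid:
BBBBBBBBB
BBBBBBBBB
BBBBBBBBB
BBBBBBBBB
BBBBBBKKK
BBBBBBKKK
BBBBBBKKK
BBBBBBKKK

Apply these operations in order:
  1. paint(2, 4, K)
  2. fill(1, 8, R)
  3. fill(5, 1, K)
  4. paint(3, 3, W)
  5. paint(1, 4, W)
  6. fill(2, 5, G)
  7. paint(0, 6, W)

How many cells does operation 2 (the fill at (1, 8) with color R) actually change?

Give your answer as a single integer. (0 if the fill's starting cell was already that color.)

Answer: 59

Derivation:
After op 1 paint(2,4,K):
BBBBBBBBB
BBBBBBBBB
BBBBKBBBB
BBBBBBBBB
BBBBBBKKK
BBBBBBKKK
BBBBBBKKK
BBBBBBKKK
After op 2 fill(1,8,R) [59 cells changed]:
RRRRRRRRR
RRRRRRRRR
RRRRKRRRR
RRRRRRRRR
RRRRRRKKK
RRRRRRKKK
RRRRRRKKK
RRRRRRKKK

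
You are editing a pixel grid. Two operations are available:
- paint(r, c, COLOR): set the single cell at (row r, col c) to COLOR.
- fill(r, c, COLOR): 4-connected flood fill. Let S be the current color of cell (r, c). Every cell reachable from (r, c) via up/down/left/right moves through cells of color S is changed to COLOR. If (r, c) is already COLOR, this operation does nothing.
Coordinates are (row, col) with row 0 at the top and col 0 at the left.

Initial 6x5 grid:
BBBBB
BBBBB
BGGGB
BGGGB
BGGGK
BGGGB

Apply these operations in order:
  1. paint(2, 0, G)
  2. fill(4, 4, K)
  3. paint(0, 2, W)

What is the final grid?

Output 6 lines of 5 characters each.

Answer: BBWBB
BBBBB
GGGGB
BGGGB
BGGGK
BGGGB

Derivation:
After op 1 paint(2,0,G):
BBBBB
BBBBB
GGGGB
BGGGB
BGGGK
BGGGB
After op 2 fill(4,4,K) [0 cells changed]:
BBBBB
BBBBB
GGGGB
BGGGB
BGGGK
BGGGB
After op 3 paint(0,2,W):
BBWBB
BBBBB
GGGGB
BGGGB
BGGGK
BGGGB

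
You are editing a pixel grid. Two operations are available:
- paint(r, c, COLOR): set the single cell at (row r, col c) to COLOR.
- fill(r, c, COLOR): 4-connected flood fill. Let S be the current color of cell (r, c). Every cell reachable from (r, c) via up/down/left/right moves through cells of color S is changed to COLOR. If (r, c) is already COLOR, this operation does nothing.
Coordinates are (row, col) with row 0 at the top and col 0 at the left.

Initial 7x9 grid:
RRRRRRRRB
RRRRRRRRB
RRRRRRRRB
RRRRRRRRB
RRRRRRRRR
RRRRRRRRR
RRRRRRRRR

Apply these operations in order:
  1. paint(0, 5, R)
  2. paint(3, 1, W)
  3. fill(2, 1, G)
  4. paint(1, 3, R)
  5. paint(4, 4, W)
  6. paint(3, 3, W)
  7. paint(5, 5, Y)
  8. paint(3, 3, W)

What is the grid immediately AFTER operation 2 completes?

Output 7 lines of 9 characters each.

After op 1 paint(0,5,R):
RRRRRRRRB
RRRRRRRRB
RRRRRRRRB
RRRRRRRRB
RRRRRRRRR
RRRRRRRRR
RRRRRRRRR
After op 2 paint(3,1,W):
RRRRRRRRB
RRRRRRRRB
RRRRRRRRB
RWRRRRRRB
RRRRRRRRR
RRRRRRRRR
RRRRRRRRR

Answer: RRRRRRRRB
RRRRRRRRB
RRRRRRRRB
RWRRRRRRB
RRRRRRRRR
RRRRRRRRR
RRRRRRRRR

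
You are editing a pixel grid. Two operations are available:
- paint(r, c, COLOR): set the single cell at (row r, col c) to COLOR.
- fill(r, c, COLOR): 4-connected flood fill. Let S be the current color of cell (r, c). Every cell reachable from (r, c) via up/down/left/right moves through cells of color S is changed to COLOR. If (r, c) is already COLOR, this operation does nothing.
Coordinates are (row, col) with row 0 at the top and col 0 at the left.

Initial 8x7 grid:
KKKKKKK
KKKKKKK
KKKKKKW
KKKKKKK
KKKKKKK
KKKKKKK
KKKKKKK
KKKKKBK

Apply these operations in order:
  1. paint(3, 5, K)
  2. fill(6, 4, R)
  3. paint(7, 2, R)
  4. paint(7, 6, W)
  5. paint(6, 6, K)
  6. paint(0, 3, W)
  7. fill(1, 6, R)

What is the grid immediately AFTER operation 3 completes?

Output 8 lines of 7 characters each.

After op 1 paint(3,5,K):
KKKKKKK
KKKKKKK
KKKKKKW
KKKKKKK
KKKKKKK
KKKKKKK
KKKKKKK
KKKKKBK
After op 2 fill(6,4,R) [54 cells changed]:
RRRRRRR
RRRRRRR
RRRRRRW
RRRRRRR
RRRRRRR
RRRRRRR
RRRRRRR
RRRRRBR
After op 3 paint(7,2,R):
RRRRRRR
RRRRRRR
RRRRRRW
RRRRRRR
RRRRRRR
RRRRRRR
RRRRRRR
RRRRRBR

Answer: RRRRRRR
RRRRRRR
RRRRRRW
RRRRRRR
RRRRRRR
RRRRRRR
RRRRRRR
RRRRRBR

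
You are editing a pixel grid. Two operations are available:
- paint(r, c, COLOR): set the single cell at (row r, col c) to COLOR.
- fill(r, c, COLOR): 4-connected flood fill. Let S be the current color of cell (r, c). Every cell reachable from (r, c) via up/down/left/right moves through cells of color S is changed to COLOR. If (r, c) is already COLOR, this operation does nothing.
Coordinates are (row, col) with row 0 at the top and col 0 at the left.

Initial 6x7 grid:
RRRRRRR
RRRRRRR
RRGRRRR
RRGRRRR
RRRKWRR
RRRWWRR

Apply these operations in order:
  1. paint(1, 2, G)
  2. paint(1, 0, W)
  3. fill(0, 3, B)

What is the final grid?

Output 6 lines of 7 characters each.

Answer: BBBBBBB
WBGBBBB
BBGBBBB
BBGBBBB
BBBKWBB
BBBWWBB

Derivation:
After op 1 paint(1,2,G):
RRRRRRR
RRGRRRR
RRGRRRR
RRGRRRR
RRRKWRR
RRRWWRR
After op 2 paint(1,0,W):
RRRRRRR
WRGRRRR
RRGRRRR
RRGRRRR
RRRKWRR
RRRWWRR
After op 3 fill(0,3,B) [34 cells changed]:
BBBBBBB
WBGBBBB
BBGBBBB
BBGBBBB
BBBKWBB
BBBWWBB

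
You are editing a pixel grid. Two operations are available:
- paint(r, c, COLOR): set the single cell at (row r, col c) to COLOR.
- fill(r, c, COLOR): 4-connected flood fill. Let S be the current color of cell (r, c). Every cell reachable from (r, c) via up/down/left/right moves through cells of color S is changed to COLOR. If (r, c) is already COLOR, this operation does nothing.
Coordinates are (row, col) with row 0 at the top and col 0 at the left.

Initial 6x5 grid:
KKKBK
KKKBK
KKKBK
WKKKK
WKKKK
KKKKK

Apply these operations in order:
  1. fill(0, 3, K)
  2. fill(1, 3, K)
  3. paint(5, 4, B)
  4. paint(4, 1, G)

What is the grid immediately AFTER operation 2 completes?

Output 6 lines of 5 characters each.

Answer: KKKKK
KKKKK
KKKKK
WKKKK
WKKKK
KKKKK

Derivation:
After op 1 fill(0,3,K) [3 cells changed]:
KKKKK
KKKKK
KKKKK
WKKKK
WKKKK
KKKKK
After op 2 fill(1,3,K) [0 cells changed]:
KKKKK
KKKKK
KKKKK
WKKKK
WKKKK
KKKKK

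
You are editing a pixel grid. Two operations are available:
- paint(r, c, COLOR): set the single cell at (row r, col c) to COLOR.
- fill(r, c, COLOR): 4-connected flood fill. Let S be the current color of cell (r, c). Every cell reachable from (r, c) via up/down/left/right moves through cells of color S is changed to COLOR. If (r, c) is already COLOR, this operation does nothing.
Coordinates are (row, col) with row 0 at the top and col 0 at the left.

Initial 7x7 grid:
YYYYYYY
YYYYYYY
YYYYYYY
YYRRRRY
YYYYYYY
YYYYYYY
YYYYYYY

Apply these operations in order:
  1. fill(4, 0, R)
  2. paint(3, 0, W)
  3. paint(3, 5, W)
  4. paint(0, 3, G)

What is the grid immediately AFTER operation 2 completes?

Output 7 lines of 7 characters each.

Answer: RRRRRRR
RRRRRRR
RRRRRRR
WRRRRRR
RRRRRRR
RRRRRRR
RRRRRRR

Derivation:
After op 1 fill(4,0,R) [45 cells changed]:
RRRRRRR
RRRRRRR
RRRRRRR
RRRRRRR
RRRRRRR
RRRRRRR
RRRRRRR
After op 2 paint(3,0,W):
RRRRRRR
RRRRRRR
RRRRRRR
WRRRRRR
RRRRRRR
RRRRRRR
RRRRRRR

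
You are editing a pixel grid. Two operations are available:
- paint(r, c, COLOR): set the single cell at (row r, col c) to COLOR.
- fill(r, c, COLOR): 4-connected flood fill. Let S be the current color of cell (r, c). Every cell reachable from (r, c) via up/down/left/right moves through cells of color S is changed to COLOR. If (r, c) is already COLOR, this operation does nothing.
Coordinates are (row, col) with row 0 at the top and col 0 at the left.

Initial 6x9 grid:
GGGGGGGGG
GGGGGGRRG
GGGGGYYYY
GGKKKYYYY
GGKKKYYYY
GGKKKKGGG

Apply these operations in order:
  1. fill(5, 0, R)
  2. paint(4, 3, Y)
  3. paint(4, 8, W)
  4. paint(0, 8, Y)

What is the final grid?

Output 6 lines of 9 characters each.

Answer: RRRRRRRRY
RRRRRRRRR
RRRRRYYYY
RRKKKYYYY
RRKYKYYYW
RRKKKKGGG

Derivation:
After op 1 fill(5,0,R) [27 cells changed]:
RRRRRRRRR
RRRRRRRRR
RRRRRYYYY
RRKKKYYYY
RRKKKYYYY
RRKKKKGGG
After op 2 paint(4,3,Y):
RRRRRRRRR
RRRRRRRRR
RRRRRYYYY
RRKKKYYYY
RRKYKYYYY
RRKKKKGGG
After op 3 paint(4,8,W):
RRRRRRRRR
RRRRRRRRR
RRRRRYYYY
RRKKKYYYY
RRKYKYYYW
RRKKKKGGG
After op 4 paint(0,8,Y):
RRRRRRRRY
RRRRRRRRR
RRRRRYYYY
RRKKKYYYY
RRKYKYYYW
RRKKKKGGG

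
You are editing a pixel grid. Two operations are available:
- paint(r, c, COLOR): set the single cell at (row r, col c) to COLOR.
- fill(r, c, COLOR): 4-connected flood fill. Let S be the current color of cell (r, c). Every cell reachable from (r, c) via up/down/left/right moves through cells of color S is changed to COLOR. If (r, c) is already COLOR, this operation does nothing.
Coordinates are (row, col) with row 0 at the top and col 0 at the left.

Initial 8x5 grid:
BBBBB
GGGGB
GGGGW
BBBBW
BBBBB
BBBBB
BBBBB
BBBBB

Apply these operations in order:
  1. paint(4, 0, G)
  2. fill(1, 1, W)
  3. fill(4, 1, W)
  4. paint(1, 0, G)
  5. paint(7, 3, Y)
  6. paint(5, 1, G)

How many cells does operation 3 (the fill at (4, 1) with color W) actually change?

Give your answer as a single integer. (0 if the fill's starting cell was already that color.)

After op 1 paint(4,0,G):
BBBBB
GGGGB
GGGGW
BBBBW
GBBBB
BBBBB
BBBBB
BBBBB
After op 2 fill(1,1,W) [8 cells changed]:
BBBBB
WWWWB
WWWWW
BBBBW
GBBBB
BBBBB
BBBBB
BBBBB
After op 3 fill(4,1,W) [23 cells changed]:
BBBBB
WWWWB
WWWWW
WWWWW
GWWWW
WWWWW
WWWWW
WWWWW

Answer: 23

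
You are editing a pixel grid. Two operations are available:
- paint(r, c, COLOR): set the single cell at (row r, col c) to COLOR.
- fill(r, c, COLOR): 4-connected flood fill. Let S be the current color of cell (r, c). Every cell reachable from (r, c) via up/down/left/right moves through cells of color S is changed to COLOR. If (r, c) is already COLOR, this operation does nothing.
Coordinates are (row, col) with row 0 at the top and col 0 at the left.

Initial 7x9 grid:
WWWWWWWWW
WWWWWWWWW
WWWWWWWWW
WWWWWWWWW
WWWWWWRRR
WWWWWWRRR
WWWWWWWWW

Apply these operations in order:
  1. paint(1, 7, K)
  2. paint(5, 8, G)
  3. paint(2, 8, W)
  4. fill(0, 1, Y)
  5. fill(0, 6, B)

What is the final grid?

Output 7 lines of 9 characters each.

Answer: BBBBBBBBB
BBBBBBBKB
BBBBBBBBB
BBBBBBBBB
BBBBBBRRR
BBBBBBRRG
BBBBBBBBB

Derivation:
After op 1 paint(1,7,K):
WWWWWWWWW
WWWWWWWKW
WWWWWWWWW
WWWWWWWWW
WWWWWWRRR
WWWWWWRRR
WWWWWWWWW
After op 2 paint(5,8,G):
WWWWWWWWW
WWWWWWWKW
WWWWWWWWW
WWWWWWWWW
WWWWWWRRR
WWWWWWRRG
WWWWWWWWW
After op 3 paint(2,8,W):
WWWWWWWWW
WWWWWWWKW
WWWWWWWWW
WWWWWWWWW
WWWWWWRRR
WWWWWWRRG
WWWWWWWWW
After op 4 fill(0,1,Y) [56 cells changed]:
YYYYYYYYY
YYYYYYYKY
YYYYYYYYY
YYYYYYYYY
YYYYYYRRR
YYYYYYRRG
YYYYYYYYY
After op 5 fill(0,6,B) [56 cells changed]:
BBBBBBBBB
BBBBBBBKB
BBBBBBBBB
BBBBBBBBB
BBBBBBRRR
BBBBBBRRG
BBBBBBBBB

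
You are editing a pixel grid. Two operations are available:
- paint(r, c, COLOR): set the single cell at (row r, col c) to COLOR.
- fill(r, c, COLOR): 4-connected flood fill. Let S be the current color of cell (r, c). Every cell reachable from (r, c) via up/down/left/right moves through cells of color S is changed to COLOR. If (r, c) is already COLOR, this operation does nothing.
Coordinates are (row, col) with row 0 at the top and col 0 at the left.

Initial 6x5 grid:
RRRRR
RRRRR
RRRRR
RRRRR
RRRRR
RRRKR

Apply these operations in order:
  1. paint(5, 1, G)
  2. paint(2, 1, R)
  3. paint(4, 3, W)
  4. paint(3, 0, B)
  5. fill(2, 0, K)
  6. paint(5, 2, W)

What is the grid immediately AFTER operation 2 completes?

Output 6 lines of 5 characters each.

After op 1 paint(5,1,G):
RRRRR
RRRRR
RRRRR
RRRRR
RRRRR
RGRKR
After op 2 paint(2,1,R):
RRRRR
RRRRR
RRRRR
RRRRR
RRRRR
RGRKR

Answer: RRRRR
RRRRR
RRRRR
RRRRR
RRRRR
RGRKR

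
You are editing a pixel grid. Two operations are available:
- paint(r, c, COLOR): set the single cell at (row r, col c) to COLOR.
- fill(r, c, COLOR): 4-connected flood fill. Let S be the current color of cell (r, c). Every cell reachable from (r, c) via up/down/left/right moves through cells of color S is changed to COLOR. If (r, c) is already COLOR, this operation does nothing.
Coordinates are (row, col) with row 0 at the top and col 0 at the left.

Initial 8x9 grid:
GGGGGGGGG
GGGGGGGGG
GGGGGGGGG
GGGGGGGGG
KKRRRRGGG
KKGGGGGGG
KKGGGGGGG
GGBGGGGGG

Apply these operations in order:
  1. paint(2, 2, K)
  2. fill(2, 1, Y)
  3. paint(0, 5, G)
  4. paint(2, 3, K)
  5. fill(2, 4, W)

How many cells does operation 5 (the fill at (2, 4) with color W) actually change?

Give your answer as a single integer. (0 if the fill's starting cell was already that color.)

After op 1 paint(2,2,K):
GGGGGGGGG
GGGGGGGGG
GGKGGGGGG
GGGGGGGGG
KKRRRRGGG
KKGGGGGGG
KKGGGGGGG
GGBGGGGGG
After op 2 fill(2,1,Y) [58 cells changed]:
YYYYYYYYY
YYYYYYYYY
YYKYYYYYY
YYYYYYYYY
KKRRRRYYY
KKYYYYYYY
KKYYYYYYY
GGBYYYYYY
After op 3 paint(0,5,G):
YYYYYGYYY
YYYYYYYYY
YYKYYYYYY
YYYYYYYYY
KKRRRRYYY
KKYYYYYYY
KKYYYYYYY
GGBYYYYYY
After op 4 paint(2,3,K):
YYYYYGYYY
YYYYYYYYY
YYKKYYYYY
YYYYYYYYY
KKRRRRYYY
KKYYYYYYY
KKYYYYYYY
GGBYYYYYY
After op 5 fill(2,4,W) [56 cells changed]:
WWWWWGWWW
WWWWWWWWW
WWKKWWWWW
WWWWWWWWW
KKRRRRWWW
KKWWWWWWW
KKWWWWWWW
GGBWWWWWW

Answer: 56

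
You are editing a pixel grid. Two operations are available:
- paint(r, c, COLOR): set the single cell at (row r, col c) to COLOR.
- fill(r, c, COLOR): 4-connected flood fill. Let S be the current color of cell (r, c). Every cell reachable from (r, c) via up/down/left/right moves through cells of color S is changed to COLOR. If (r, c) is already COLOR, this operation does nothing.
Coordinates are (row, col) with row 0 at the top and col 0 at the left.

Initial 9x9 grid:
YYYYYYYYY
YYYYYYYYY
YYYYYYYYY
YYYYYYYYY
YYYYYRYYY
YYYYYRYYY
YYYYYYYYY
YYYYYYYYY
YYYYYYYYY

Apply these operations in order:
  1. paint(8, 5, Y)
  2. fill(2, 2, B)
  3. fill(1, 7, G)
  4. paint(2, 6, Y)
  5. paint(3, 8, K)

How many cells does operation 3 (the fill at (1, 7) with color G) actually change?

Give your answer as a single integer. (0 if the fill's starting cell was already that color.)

After op 1 paint(8,5,Y):
YYYYYYYYY
YYYYYYYYY
YYYYYYYYY
YYYYYYYYY
YYYYYRYYY
YYYYYRYYY
YYYYYYYYY
YYYYYYYYY
YYYYYYYYY
After op 2 fill(2,2,B) [79 cells changed]:
BBBBBBBBB
BBBBBBBBB
BBBBBBBBB
BBBBBBBBB
BBBBBRBBB
BBBBBRBBB
BBBBBBBBB
BBBBBBBBB
BBBBBBBBB
After op 3 fill(1,7,G) [79 cells changed]:
GGGGGGGGG
GGGGGGGGG
GGGGGGGGG
GGGGGGGGG
GGGGGRGGG
GGGGGRGGG
GGGGGGGGG
GGGGGGGGG
GGGGGGGGG

Answer: 79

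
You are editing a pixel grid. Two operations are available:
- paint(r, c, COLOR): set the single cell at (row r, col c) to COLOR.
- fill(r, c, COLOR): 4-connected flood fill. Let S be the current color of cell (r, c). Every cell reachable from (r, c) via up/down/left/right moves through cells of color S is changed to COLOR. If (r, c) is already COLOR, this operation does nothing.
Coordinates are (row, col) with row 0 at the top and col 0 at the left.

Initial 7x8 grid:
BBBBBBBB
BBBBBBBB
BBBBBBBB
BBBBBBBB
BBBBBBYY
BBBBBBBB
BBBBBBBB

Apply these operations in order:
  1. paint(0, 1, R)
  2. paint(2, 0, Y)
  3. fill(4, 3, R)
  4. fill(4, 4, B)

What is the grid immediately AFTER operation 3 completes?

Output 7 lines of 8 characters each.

After op 1 paint(0,1,R):
BRBBBBBB
BBBBBBBB
BBBBBBBB
BBBBBBBB
BBBBBBYY
BBBBBBBB
BBBBBBBB
After op 2 paint(2,0,Y):
BRBBBBBB
BBBBBBBB
YBBBBBBB
BBBBBBBB
BBBBBBYY
BBBBBBBB
BBBBBBBB
After op 3 fill(4,3,R) [52 cells changed]:
RRRRRRRR
RRRRRRRR
YRRRRRRR
RRRRRRRR
RRRRRRYY
RRRRRRRR
RRRRRRRR

Answer: RRRRRRRR
RRRRRRRR
YRRRRRRR
RRRRRRRR
RRRRRRYY
RRRRRRRR
RRRRRRRR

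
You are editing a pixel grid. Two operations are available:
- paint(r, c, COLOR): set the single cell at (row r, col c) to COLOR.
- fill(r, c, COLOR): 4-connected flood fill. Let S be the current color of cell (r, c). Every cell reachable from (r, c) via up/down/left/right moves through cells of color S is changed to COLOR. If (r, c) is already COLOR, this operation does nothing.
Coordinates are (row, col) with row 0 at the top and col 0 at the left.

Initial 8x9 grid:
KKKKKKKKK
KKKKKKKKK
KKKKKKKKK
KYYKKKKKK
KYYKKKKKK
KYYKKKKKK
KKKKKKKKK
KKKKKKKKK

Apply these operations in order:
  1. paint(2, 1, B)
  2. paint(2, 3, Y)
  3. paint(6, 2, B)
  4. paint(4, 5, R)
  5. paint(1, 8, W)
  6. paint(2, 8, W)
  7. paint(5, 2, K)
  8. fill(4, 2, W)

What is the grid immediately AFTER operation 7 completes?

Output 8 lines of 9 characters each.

After op 1 paint(2,1,B):
KKKKKKKKK
KKKKKKKKK
KBKKKKKKK
KYYKKKKKK
KYYKKKKKK
KYYKKKKKK
KKKKKKKKK
KKKKKKKKK
After op 2 paint(2,3,Y):
KKKKKKKKK
KKKKKKKKK
KBKYKKKKK
KYYKKKKKK
KYYKKKKKK
KYYKKKKKK
KKKKKKKKK
KKKKKKKKK
After op 3 paint(6,2,B):
KKKKKKKKK
KKKKKKKKK
KBKYKKKKK
KYYKKKKKK
KYYKKKKKK
KYYKKKKKK
KKBKKKKKK
KKKKKKKKK
After op 4 paint(4,5,R):
KKKKKKKKK
KKKKKKKKK
KBKYKKKKK
KYYKKKKKK
KYYKKRKKK
KYYKKKKKK
KKBKKKKKK
KKKKKKKKK
After op 5 paint(1,8,W):
KKKKKKKKK
KKKKKKKKW
KBKYKKKKK
KYYKKKKKK
KYYKKRKKK
KYYKKKKKK
KKBKKKKKK
KKKKKKKKK
After op 6 paint(2,8,W):
KKKKKKKKK
KKKKKKKKW
KBKYKKKKW
KYYKKKKKK
KYYKKRKKK
KYYKKKKKK
KKBKKKKKK
KKKKKKKKK
After op 7 paint(5,2,K):
KKKKKKKKK
KKKKKKKKW
KBKYKKKKW
KYYKKKKKK
KYYKKRKKK
KYKKKKKKK
KKBKKKKKK
KKKKKKKKK

Answer: KKKKKKKKK
KKKKKKKKW
KBKYKKKKW
KYYKKKKKK
KYYKKRKKK
KYKKKKKKK
KKBKKKKKK
KKKKKKKKK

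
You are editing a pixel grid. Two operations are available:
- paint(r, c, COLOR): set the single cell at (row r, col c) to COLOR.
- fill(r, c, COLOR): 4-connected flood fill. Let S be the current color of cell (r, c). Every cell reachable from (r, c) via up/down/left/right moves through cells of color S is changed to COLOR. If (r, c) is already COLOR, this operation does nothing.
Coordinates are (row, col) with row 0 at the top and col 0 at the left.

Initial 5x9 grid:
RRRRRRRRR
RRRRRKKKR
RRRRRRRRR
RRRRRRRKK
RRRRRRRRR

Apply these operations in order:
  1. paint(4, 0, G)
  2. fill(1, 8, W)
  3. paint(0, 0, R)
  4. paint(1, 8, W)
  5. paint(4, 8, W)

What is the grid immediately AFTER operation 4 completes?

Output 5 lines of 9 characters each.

Answer: RWWWWWWWW
WWWWWKKKW
WWWWWWWWW
WWWWWWWKK
GWWWWWWWW

Derivation:
After op 1 paint(4,0,G):
RRRRRRRRR
RRRRRKKKR
RRRRRRRRR
RRRRRRRKK
GRRRRRRRR
After op 2 fill(1,8,W) [39 cells changed]:
WWWWWWWWW
WWWWWKKKW
WWWWWWWWW
WWWWWWWKK
GWWWWWWWW
After op 3 paint(0,0,R):
RWWWWWWWW
WWWWWKKKW
WWWWWWWWW
WWWWWWWKK
GWWWWWWWW
After op 4 paint(1,8,W):
RWWWWWWWW
WWWWWKKKW
WWWWWWWWW
WWWWWWWKK
GWWWWWWWW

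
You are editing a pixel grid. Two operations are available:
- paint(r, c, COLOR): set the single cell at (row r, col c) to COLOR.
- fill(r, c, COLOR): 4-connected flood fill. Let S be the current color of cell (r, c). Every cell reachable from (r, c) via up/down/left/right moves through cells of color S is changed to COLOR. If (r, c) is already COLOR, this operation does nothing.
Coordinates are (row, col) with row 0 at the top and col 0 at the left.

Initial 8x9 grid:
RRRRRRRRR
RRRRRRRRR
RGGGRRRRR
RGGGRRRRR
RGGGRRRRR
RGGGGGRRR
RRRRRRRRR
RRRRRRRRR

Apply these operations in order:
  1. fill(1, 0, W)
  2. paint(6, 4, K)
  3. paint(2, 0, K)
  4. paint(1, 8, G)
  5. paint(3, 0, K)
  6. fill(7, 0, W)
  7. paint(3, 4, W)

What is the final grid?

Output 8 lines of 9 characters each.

After op 1 fill(1,0,W) [58 cells changed]:
WWWWWWWWW
WWWWWWWWW
WGGGWWWWW
WGGGWWWWW
WGGGWWWWW
WGGGGGWWW
WWWWWWWWW
WWWWWWWWW
After op 2 paint(6,4,K):
WWWWWWWWW
WWWWWWWWW
WGGGWWWWW
WGGGWWWWW
WGGGWWWWW
WGGGGGWWW
WWWWKWWWW
WWWWWWWWW
After op 3 paint(2,0,K):
WWWWWWWWW
WWWWWWWWW
KGGGWWWWW
WGGGWWWWW
WGGGWWWWW
WGGGGGWWW
WWWWKWWWW
WWWWWWWWW
After op 4 paint(1,8,G):
WWWWWWWWW
WWWWWWWWG
KGGGWWWWW
WGGGWWWWW
WGGGWWWWW
WGGGGGWWW
WWWWKWWWW
WWWWWWWWW
After op 5 paint(3,0,K):
WWWWWWWWW
WWWWWWWWG
KGGGWWWWW
KGGGWWWWW
WGGGWWWWW
WGGGGGWWW
WWWWKWWWW
WWWWWWWWW
After op 6 fill(7,0,W) [0 cells changed]:
WWWWWWWWW
WWWWWWWWG
KGGGWWWWW
KGGGWWWWW
WGGGWWWWW
WGGGGGWWW
WWWWKWWWW
WWWWWWWWW
After op 7 paint(3,4,W):
WWWWWWWWW
WWWWWWWWG
KGGGWWWWW
KGGGWWWWW
WGGGWWWWW
WGGGGGWWW
WWWWKWWWW
WWWWWWWWW

Answer: WWWWWWWWW
WWWWWWWWG
KGGGWWWWW
KGGGWWWWW
WGGGWWWWW
WGGGGGWWW
WWWWKWWWW
WWWWWWWWW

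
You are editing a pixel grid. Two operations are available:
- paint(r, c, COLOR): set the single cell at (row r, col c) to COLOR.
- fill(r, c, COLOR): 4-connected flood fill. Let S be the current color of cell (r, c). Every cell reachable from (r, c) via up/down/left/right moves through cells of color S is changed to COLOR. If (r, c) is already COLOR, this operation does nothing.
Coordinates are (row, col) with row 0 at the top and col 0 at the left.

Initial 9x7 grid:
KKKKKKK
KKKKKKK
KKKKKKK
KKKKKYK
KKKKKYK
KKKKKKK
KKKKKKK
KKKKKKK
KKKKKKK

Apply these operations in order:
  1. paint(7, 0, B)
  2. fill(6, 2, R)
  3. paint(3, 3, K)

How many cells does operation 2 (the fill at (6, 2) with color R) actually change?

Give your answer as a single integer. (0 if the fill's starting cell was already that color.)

Answer: 60

Derivation:
After op 1 paint(7,0,B):
KKKKKKK
KKKKKKK
KKKKKKK
KKKKKYK
KKKKKYK
KKKKKKK
KKKKKKK
BKKKKKK
KKKKKKK
After op 2 fill(6,2,R) [60 cells changed]:
RRRRRRR
RRRRRRR
RRRRRRR
RRRRRYR
RRRRRYR
RRRRRRR
RRRRRRR
BRRRRRR
RRRRRRR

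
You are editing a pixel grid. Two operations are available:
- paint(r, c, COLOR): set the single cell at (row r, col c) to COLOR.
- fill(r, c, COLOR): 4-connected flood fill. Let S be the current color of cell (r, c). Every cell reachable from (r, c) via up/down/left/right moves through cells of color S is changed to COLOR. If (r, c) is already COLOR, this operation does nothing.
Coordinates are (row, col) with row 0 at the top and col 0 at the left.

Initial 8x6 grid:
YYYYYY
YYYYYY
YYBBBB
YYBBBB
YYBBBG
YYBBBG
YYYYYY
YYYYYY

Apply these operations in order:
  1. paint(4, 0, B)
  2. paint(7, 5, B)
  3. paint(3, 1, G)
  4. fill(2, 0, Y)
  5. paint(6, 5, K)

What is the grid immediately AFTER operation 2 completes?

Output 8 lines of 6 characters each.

Answer: YYYYYY
YYYYYY
YYBBBB
YYBBBB
BYBBBG
YYBBBG
YYYYYY
YYYYYB

Derivation:
After op 1 paint(4,0,B):
YYYYYY
YYYYYY
YYBBBB
YYBBBB
BYBBBG
YYBBBG
YYYYYY
YYYYYY
After op 2 paint(7,5,B):
YYYYYY
YYYYYY
YYBBBB
YYBBBB
BYBBBG
YYBBBG
YYYYYY
YYYYYB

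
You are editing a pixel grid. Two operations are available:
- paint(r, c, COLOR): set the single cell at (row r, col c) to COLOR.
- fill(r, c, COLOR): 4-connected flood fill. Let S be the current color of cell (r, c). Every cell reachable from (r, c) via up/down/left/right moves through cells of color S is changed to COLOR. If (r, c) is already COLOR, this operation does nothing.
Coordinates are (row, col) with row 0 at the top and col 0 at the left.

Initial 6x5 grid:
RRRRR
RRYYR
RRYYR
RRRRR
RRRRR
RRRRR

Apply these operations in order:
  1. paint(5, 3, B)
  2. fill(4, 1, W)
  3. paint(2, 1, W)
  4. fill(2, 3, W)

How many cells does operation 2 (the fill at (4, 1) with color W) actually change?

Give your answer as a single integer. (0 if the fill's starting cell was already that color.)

Answer: 25

Derivation:
After op 1 paint(5,3,B):
RRRRR
RRYYR
RRYYR
RRRRR
RRRRR
RRRBR
After op 2 fill(4,1,W) [25 cells changed]:
WWWWW
WWYYW
WWYYW
WWWWW
WWWWW
WWWBW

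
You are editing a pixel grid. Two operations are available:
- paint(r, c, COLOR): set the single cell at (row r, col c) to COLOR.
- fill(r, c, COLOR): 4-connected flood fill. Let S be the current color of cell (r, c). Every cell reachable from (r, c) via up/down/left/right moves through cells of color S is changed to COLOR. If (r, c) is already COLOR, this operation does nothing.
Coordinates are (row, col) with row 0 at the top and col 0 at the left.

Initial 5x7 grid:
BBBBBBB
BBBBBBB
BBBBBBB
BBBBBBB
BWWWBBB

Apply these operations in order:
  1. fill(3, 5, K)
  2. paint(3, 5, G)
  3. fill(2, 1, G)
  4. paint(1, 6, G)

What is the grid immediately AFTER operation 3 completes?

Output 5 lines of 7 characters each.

After op 1 fill(3,5,K) [32 cells changed]:
KKKKKKK
KKKKKKK
KKKKKKK
KKKKKKK
KWWWKKK
After op 2 paint(3,5,G):
KKKKKKK
KKKKKKK
KKKKKKK
KKKKKGK
KWWWKKK
After op 3 fill(2,1,G) [31 cells changed]:
GGGGGGG
GGGGGGG
GGGGGGG
GGGGGGG
GWWWGGG

Answer: GGGGGGG
GGGGGGG
GGGGGGG
GGGGGGG
GWWWGGG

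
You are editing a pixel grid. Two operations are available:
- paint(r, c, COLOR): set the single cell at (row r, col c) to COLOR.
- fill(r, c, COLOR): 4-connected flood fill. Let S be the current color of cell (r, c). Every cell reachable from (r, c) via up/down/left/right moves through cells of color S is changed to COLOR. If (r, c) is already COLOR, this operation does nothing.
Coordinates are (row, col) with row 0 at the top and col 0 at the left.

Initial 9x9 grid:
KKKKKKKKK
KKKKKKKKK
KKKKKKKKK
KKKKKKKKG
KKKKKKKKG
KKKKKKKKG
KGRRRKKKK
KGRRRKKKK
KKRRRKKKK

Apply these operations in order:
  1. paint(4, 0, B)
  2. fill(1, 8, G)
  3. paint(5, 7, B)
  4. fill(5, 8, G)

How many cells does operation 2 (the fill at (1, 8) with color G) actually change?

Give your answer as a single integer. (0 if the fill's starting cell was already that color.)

After op 1 paint(4,0,B):
KKKKKKKKK
KKKKKKKKK
KKKKKKKKK
KKKKKKKKG
BKKKKKKKG
KKKKKKKKG
KGRRRKKKK
KGRRRKKKK
KKRRRKKKK
After op 2 fill(1,8,G) [66 cells changed]:
GGGGGGGGG
GGGGGGGGG
GGGGGGGGG
GGGGGGGGG
BGGGGGGGG
GGGGGGGGG
GGRRRGGGG
GGRRRGGGG
GGRRRGGGG

Answer: 66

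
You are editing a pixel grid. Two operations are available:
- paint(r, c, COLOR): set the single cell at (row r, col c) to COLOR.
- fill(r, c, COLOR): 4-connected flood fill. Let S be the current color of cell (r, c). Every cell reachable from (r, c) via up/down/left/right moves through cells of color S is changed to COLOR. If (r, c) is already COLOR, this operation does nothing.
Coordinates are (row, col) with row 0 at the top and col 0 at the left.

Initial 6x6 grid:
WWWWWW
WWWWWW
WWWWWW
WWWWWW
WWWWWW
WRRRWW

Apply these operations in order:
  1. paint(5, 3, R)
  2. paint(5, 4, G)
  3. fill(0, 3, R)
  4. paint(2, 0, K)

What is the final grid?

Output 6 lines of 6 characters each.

Answer: RRRRRR
RRRRRR
KRRRRR
RRRRRR
RRRRRR
RRRRGR

Derivation:
After op 1 paint(5,3,R):
WWWWWW
WWWWWW
WWWWWW
WWWWWW
WWWWWW
WRRRWW
After op 2 paint(5,4,G):
WWWWWW
WWWWWW
WWWWWW
WWWWWW
WWWWWW
WRRRGW
After op 3 fill(0,3,R) [32 cells changed]:
RRRRRR
RRRRRR
RRRRRR
RRRRRR
RRRRRR
RRRRGR
After op 4 paint(2,0,K):
RRRRRR
RRRRRR
KRRRRR
RRRRRR
RRRRRR
RRRRGR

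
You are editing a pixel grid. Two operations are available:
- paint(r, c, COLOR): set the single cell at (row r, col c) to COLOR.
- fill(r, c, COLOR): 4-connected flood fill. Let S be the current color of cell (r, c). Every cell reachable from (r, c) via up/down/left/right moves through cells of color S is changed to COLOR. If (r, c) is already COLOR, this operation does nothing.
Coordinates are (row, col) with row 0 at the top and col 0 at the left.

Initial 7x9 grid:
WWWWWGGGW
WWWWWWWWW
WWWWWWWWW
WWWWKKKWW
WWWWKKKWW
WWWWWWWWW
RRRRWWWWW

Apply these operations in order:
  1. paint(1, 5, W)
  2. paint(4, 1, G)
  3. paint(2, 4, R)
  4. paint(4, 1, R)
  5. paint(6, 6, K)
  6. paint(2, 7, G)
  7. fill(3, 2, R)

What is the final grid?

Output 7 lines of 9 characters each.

Answer: RRRRRGGGR
RRRRRRRRR
RRRRRRRGR
RRRRKKKRR
RRRRKKKRR
RRRRRRRRR
RRRRRRKRR

Derivation:
After op 1 paint(1,5,W):
WWWWWGGGW
WWWWWWWWW
WWWWWWWWW
WWWWKKKWW
WWWWKKKWW
WWWWWWWWW
RRRRWWWWW
After op 2 paint(4,1,G):
WWWWWGGGW
WWWWWWWWW
WWWWWWWWW
WWWWKKKWW
WGWWKKKWW
WWWWWWWWW
RRRRWWWWW
After op 3 paint(2,4,R):
WWWWWGGGW
WWWWWWWWW
WWWWRWWWW
WWWWKKKWW
WGWWKKKWW
WWWWWWWWW
RRRRWWWWW
After op 4 paint(4,1,R):
WWWWWGGGW
WWWWWWWWW
WWWWRWWWW
WWWWKKKWW
WRWWKKKWW
WWWWWWWWW
RRRRWWWWW
After op 5 paint(6,6,K):
WWWWWGGGW
WWWWWWWWW
WWWWRWWWW
WWWWKKKWW
WRWWKKKWW
WWWWWWWWW
RRRRWWKWW
After op 6 paint(2,7,G):
WWWWWGGGW
WWWWWWWWW
WWWWRWWGW
WWWWKKKWW
WRWWKKKWW
WWWWWWWWW
RRRRWWKWW
After op 7 fill(3,2,R) [46 cells changed]:
RRRRRGGGR
RRRRRRRRR
RRRRRRRGR
RRRRKKKRR
RRRRKKKRR
RRRRRRRRR
RRRRRRKRR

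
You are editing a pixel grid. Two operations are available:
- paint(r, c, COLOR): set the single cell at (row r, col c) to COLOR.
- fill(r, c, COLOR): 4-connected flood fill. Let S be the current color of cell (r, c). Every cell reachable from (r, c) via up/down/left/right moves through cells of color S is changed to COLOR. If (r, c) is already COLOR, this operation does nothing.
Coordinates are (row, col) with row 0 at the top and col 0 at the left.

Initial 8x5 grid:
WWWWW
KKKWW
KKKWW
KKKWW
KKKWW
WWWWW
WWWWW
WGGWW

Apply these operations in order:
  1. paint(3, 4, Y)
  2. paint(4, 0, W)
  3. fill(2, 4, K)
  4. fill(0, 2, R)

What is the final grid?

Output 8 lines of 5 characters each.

Answer: RRRRR
RRRRR
RRRRR
RRRRY
RRRRR
RRRRR
RRRRR
RGGRR

Derivation:
After op 1 paint(3,4,Y):
WWWWW
KKKWW
KKKWW
KKKWY
KKKWW
WWWWW
WWWWW
WGGWW
After op 2 paint(4,0,W):
WWWWW
KKKWW
KKKWW
KKKWY
WKKWW
WWWWW
WWWWW
WGGWW
After op 3 fill(2,4,K) [26 cells changed]:
KKKKK
KKKKK
KKKKK
KKKKY
KKKKK
KKKKK
KKKKK
KGGKK
After op 4 fill(0,2,R) [37 cells changed]:
RRRRR
RRRRR
RRRRR
RRRRY
RRRRR
RRRRR
RRRRR
RGGRR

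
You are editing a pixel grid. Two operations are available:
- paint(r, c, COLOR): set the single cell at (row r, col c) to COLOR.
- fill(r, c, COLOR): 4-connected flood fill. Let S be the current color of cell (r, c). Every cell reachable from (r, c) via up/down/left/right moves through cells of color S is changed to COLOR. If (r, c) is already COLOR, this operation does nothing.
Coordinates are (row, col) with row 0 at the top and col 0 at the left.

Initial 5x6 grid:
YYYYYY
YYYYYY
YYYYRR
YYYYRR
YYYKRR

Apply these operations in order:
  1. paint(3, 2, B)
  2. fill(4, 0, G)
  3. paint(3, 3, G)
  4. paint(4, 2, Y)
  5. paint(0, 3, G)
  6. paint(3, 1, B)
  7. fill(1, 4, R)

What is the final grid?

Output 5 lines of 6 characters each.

After op 1 paint(3,2,B):
YYYYYY
YYYYYY
YYYYRR
YYBYRR
YYYKRR
After op 2 fill(4,0,G) [22 cells changed]:
GGGGGG
GGGGGG
GGGGRR
GGBGRR
GGGKRR
After op 3 paint(3,3,G):
GGGGGG
GGGGGG
GGGGRR
GGBGRR
GGGKRR
After op 4 paint(4,2,Y):
GGGGGG
GGGGGG
GGGGRR
GGBGRR
GGYKRR
After op 5 paint(0,3,G):
GGGGGG
GGGGGG
GGGGRR
GGBGRR
GGYKRR
After op 6 paint(3,1,B):
GGGGGG
GGGGGG
GGGGRR
GBBGRR
GGYKRR
After op 7 fill(1,4,R) [20 cells changed]:
RRRRRR
RRRRRR
RRRRRR
RBBRRR
RRYKRR

Answer: RRRRRR
RRRRRR
RRRRRR
RBBRRR
RRYKRR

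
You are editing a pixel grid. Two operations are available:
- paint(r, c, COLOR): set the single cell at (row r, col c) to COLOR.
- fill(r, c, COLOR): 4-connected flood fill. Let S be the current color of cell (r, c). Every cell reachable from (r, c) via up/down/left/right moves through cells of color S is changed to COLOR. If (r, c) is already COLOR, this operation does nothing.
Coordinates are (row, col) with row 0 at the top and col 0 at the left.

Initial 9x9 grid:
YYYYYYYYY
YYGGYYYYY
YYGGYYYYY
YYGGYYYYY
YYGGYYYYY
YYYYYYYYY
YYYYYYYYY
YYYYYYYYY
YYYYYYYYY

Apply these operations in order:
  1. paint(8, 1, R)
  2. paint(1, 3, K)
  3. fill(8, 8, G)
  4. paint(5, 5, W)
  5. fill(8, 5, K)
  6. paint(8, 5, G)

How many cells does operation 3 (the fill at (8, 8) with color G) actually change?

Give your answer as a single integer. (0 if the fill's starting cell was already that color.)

After op 1 paint(8,1,R):
YYYYYYYYY
YYGGYYYYY
YYGGYYYYY
YYGGYYYYY
YYGGYYYYY
YYYYYYYYY
YYYYYYYYY
YYYYYYYYY
YRYYYYYYY
After op 2 paint(1,3,K):
YYYYYYYYY
YYGKYYYYY
YYGGYYYYY
YYGGYYYYY
YYGGYYYYY
YYYYYYYYY
YYYYYYYYY
YYYYYYYYY
YRYYYYYYY
After op 3 fill(8,8,G) [72 cells changed]:
GGGGGGGGG
GGGKGGGGG
GGGGGGGGG
GGGGGGGGG
GGGGGGGGG
GGGGGGGGG
GGGGGGGGG
GGGGGGGGG
GRGGGGGGG

Answer: 72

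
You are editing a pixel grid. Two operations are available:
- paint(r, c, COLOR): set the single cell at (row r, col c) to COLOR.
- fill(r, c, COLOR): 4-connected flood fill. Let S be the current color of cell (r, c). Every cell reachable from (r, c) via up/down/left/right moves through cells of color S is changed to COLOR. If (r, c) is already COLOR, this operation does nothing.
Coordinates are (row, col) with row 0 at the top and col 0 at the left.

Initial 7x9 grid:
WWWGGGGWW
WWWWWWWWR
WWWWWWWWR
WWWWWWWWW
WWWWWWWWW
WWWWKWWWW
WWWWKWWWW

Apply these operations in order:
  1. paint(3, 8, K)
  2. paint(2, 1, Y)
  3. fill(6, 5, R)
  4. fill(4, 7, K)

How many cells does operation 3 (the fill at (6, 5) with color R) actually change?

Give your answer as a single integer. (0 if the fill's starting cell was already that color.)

After op 1 paint(3,8,K):
WWWGGGGWW
WWWWWWWWR
WWWWWWWWR
WWWWWWWWK
WWWWWWWWW
WWWWKWWWW
WWWWKWWWW
After op 2 paint(2,1,Y):
WWWGGGGWW
WWWWWWWWR
WYWWWWWWR
WWWWWWWWK
WWWWWWWWW
WWWWKWWWW
WWWWKWWWW
After op 3 fill(6,5,R) [53 cells changed]:
RRRGGGGRR
RRRRRRRRR
RYRRRRRRR
RRRRRRRRK
RRRRRRRRR
RRRRKRRRR
RRRRKRRRR

Answer: 53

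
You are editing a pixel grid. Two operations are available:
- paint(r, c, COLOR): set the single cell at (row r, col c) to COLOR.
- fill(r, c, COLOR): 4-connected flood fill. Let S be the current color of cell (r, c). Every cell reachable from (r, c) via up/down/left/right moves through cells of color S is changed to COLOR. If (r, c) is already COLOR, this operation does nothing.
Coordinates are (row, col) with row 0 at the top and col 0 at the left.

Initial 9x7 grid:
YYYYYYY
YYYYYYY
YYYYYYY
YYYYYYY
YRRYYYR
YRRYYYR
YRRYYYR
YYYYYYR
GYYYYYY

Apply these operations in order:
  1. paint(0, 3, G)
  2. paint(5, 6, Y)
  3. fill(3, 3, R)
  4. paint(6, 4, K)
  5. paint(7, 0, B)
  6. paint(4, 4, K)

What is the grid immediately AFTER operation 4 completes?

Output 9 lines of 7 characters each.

After op 1 paint(0,3,G):
YYYGYYY
YYYYYYY
YYYYYYY
YYYYYYY
YRRYYYR
YRRYYYR
YRRYYYR
YYYYYYR
GYYYYYY
After op 2 paint(5,6,Y):
YYYGYYY
YYYYYYY
YYYYYYY
YYYYYYY
YRRYYYR
YRRYYYY
YRRYYYR
YYYYYYR
GYYYYYY
After op 3 fill(3,3,R) [52 cells changed]:
RRRGRRR
RRRRRRR
RRRRRRR
RRRRRRR
RRRRRRR
RRRRRRR
RRRRRRR
RRRRRRR
GRRRRRR
After op 4 paint(6,4,K):
RRRGRRR
RRRRRRR
RRRRRRR
RRRRRRR
RRRRRRR
RRRRRRR
RRRRKRR
RRRRRRR
GRRRRRR

Answer: RRRGRRR
RRRRRRR
RRRRRRR
RRRRRRR
RRRRRRR
RRRRRRR
RRRRKRR
RRRRRRR
GRRRRRR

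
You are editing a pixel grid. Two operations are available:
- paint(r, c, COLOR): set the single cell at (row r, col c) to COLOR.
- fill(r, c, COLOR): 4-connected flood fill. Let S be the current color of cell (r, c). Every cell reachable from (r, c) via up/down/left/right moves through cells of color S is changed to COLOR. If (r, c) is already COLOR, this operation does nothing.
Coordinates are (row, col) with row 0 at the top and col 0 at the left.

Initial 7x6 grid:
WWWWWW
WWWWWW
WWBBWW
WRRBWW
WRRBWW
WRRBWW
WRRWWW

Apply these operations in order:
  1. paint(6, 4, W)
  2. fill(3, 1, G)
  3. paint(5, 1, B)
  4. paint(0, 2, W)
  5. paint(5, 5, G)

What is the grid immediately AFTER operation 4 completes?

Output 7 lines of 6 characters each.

After op 1 paint(6,4,W):
WWWWWW
WWWWWW
WWBBWW
WRRBWW
WRRBWW
WRRBWW
WRRWWW
After op 2 fill(3,1,G) [8 cells changed]:
WWWWWW
WWWWWW
WWBBWW
WGGBWW
WGGBWW
WGGBWW
WGGWWW
After op 3 paint(5,1,B):
WWWWWW
WWWWWW
WWBBWW
WGGBWW
WGGBWW
WBGBWW
WGGWWW
After op 4 paint(0,2,W):
WWWWWW
WWWWWW
WWBBWW
WGGBWW
WGGBWW
WBGBWW
WGGWWW

Answer: WWWWWW
WWWWWW
WWBBWW
WGGBWW
WGGBWW
WBGBWW
WGGWWW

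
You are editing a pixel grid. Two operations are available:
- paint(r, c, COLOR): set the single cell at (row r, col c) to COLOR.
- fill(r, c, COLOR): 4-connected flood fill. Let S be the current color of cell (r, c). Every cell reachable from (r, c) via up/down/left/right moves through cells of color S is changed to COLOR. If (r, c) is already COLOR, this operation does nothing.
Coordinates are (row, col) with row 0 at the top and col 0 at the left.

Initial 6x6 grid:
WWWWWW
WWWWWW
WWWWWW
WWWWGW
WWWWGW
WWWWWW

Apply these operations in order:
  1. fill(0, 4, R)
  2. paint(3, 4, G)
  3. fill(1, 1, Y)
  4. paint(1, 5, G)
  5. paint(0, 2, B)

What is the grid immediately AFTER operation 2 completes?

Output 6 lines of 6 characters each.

Answer: RRRRRR
RRRRRR
RRRRRR
RRRRGR
RRRRGR
RRRRRR

Derivation:
After op 1 fill(0,4,R) [34 cells changed]:
RRRRRR
RRRRRR
RRRRRR
RRRRGR
RRRRGR
RRRRRR
After op 2 paint(3,4,G):
RRRRRR
RRRRRR
RRRRRR
RRRRGR
RRRRGR
RRRRRR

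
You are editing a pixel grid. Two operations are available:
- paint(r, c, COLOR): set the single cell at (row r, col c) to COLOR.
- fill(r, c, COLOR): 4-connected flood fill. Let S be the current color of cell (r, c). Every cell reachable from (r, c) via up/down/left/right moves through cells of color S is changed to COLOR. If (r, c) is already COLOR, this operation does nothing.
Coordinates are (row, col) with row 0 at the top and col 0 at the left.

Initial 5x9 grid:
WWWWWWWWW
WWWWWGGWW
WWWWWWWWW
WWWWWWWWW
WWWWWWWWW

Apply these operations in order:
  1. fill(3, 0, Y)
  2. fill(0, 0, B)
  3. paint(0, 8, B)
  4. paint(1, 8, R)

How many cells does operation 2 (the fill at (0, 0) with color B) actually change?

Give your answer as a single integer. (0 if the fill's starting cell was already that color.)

After op 1 fill(3,0,Y) [43 cells changed]:
YYYYYYYYY
YYYYYGGYY
YYYYYYYYY
YYYYYYYYY
YYYYYYYYY
After op 2 fill(0,0,B) [43 cells changed]:
BBBBBBBBB
BBBBBGGBB
BBBBBBBBB
BBBBBBBBB
BBBBBBBBB

Answer: 43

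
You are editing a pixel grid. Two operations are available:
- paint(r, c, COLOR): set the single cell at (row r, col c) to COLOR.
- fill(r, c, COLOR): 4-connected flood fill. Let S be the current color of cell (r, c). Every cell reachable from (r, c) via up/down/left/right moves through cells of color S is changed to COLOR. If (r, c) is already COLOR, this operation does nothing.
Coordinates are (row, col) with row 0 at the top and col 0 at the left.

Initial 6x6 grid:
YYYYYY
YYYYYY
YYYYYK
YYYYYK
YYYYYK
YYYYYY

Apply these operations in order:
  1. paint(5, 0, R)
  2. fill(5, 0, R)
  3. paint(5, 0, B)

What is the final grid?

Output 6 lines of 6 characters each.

Answer: YYYYYY
YYYYYY
YYYYYK
YYYYYK
YYYYYK
BYYYYY

Derivation:
After op 1 paint(5,0,R):
YYYYYY
YYYYYY
YYYYYK
YYYYYK
YYYYYK
RYYYYY
After op 2 fill(5,0,R) [0 cells changed]:
YYYYYY
YYYYYY
YYYYYK
YYYYYK
YYYYYK
RYYYYY
After op 3 paint(5,0,B):
YYYYYY
YYYYYY
YYYYYK
YYYYYK
YYYYYK
BYYYYY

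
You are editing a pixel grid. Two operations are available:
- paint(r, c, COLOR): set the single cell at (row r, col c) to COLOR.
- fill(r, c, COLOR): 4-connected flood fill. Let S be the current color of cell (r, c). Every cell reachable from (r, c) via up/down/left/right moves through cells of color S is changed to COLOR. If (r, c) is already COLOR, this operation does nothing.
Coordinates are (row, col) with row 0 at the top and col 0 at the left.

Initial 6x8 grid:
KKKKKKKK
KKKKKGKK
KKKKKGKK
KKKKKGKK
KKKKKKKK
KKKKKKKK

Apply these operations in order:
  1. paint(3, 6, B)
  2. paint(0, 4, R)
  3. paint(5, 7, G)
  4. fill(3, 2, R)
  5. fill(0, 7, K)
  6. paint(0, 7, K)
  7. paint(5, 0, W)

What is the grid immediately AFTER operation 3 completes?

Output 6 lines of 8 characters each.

After op 1 paint(3,6,B):
KKKKKKKK
KKKKKGKK
KKKKKGKK
KKKKKGBK
KKKKKKKK
KKKKKKKK
After op 2 paint(0,4,R):
KKKKRKKK
KKKKKGKK
KKKKKGKK
KKKKKGBK
KKKKKKKK
KKKKKKKK
After op 3 paint(5,7,G):
KKKKRKKK
KKKKKGKK
KKKKKGKK
KKKKKGBK
KKKKKKKK
KKKKKKKG

Answer: KKKKRKKK
KKKKKGKK
KKKKKGKK
KKKKKGBK
KKKKKKKK
KKKKKKKG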